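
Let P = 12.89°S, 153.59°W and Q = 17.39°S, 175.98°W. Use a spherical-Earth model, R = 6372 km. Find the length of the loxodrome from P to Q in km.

2454 km

Rhumb course C = atan2(Δλ, Δψ) with Δψ = ln[tan(π/4+φ₂/2)/tan(π/4+φ₁/2)] = -0.0814, Δλ = -0.3908 → C = 258.24°
d = R·|Δφ| / |cos C| = 6372·0.07854 / 0.20390 = 2454 km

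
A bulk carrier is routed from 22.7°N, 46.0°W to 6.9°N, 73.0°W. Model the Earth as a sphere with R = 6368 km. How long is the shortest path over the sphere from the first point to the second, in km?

Haversine: a = sin²(Δφ/2)+cos φ₁ cos φ₂ sin²(Δλ/2) = 0.06880;  σ = 2·atan2(√a,√(1−a))
σ = 30.413° → d = Rσ = 6368·0.53081 = 3380 km

3380 km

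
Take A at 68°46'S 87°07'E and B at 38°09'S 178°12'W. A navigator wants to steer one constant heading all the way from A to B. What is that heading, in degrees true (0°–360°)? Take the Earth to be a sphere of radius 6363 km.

Δψ = ln[tan(π/4+φ₂/2)/tan(π/4+φ₁/2)] = +0.9530
Δλ = +1.6525 rad (taken the short way round)
course = atan2(Δλ, Δψ) = 60.03°

60.0°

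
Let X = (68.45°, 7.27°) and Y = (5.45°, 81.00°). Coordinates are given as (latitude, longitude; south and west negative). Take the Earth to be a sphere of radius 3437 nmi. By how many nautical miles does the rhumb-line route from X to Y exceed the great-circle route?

Great circle: cos σ = sin φ₁ sin φ₂ + cos φ₁ cos φ₂ cos Δλ,  σ = 1.3788 rad → d_gc = 4739.1 nmi
Rhumb line: Δψ = -1.5638, q = Δφ/Δψ = 0.7031, d_rh = R√(Δφ²+q²Δλ²) = 4894.2 nmi
Excess = 4894.2 − 4739.1 = 155.1 ≈ 155 nmi

155 nmi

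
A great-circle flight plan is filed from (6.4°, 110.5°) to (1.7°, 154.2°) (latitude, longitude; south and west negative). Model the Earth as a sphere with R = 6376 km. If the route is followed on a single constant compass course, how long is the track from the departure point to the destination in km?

Rhumb course C = atan2(Δλ, Δψ) with Δψ = ln[tan(π/4+φ₂/2)/tan(π/4+φ₁/2)] = -0.0823, Δλ = +0.7627 → C = 96.16°
d = R·|Δφ| / |cos C| = 6376·0.08203 / 0.10723 = 4878 km

4878 km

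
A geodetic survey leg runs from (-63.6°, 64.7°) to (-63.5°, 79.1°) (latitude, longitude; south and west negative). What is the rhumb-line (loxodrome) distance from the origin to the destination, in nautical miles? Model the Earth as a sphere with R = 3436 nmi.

Δψ = ln[tan(π/4+φ₂/2)/tan(π/4+φ₁/2)] = +0.0039;  Δφ = +0.0017 rad,  Δλ = +0.2513 rad
q = Δφ/Δψ = 0.4454
d = R·√(Δφ² + q²Δλ²) = 3436·0.11196 = 385 nmi

385 nmi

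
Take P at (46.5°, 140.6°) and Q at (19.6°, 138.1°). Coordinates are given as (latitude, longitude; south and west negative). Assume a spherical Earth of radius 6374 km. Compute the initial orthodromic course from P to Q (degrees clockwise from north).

θ = atan2( sin Δλ·cos φ₂ ,  cos φ₁ sin φ₂ − sin φ₁ cos φ₂ cos Δλ )
  = atan2(-0.0411, -0.4518) = 185.20°

185.2°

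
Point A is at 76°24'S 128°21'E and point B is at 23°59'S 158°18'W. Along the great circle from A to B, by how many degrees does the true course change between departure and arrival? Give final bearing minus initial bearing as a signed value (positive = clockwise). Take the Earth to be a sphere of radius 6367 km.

-65.0°

At departure: θ₁ = atan2(sin Δλ cos φ₂, cos φ₁ sin φ₂ − sin φ₁ cos φ₂ cos Δλ) = 79.71°
At arrival: θ₂ = atan2(sin Δλ cos φ₁, −cos φ₂ sin φ₁ + sin φ₂ cos φ₁ cos Δλ) = 14.67°
Δθ = θ₂ − θ₁ = -65.0°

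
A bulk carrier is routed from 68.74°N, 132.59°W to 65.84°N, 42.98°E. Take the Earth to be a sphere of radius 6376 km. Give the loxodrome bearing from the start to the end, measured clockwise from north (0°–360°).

92.5°

Δψ = ln[tan(π/4+φ₂/2)/tan(π/4+φ₁/2)] = -0.1313
Δλ = +3.0643 rad (taken the short way round)
course = atan2(Δλ, Δψ) = 92.45°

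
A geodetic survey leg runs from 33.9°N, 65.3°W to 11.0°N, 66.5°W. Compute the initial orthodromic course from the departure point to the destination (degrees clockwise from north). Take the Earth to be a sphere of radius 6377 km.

θ = atan2( sin Δλ·cos φ₂ ,  cos φ₁ sin φ₂ − sin φ₁ cos φ₂ cos Δλ )
  = atan2(-0.0206, -0.3890) = 183.03°

183.0°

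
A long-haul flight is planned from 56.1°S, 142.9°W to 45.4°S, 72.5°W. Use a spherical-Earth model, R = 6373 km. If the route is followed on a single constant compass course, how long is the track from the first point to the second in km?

5067 km

Rhumb course C = atan2(Δλ, Δψ) with Δψ = ln[tan(π/4+φ₂/2)/tan(π/4+φ₁/2)] = +0.2969, Δλ = +1.2287 → C = 76.42°
d = R·|Δφ| / |cos C| = 6373·0.18675 / 0.23487 = 5067 km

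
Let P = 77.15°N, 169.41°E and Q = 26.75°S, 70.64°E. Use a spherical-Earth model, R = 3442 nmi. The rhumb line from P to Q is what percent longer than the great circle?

Great circle: σ = 2.0591 rad → d_gc = Rσ = 7087.3 nmi
Rhumb: Δφ = -1.8134, Δλ = -1.7239, Δψ = -2.6687, q = Δφ/Δψ = 0.6795 → d_rh = R√(Δφ²+q²Δλ²) = 7430.7 nmi
Excess = (7430.7 − 7087.3) / 7087.3 = 343.4 / 7087.3 = 4.845% ≈ 4.8%

4.8%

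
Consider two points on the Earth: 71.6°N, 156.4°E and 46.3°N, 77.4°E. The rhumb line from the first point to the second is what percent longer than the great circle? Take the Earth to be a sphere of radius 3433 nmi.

6.3%

Great circle: σ = 0.7560 rad → d_gc = Rσ = 2595.2 nmi
Rhumb: Δφ = -0.4416, Δλ = -1.3788, Δψ = -0.9065, q = Δφ/Δψ = 0.4871 → d_rh = R√(Δφ²+q²Δλ²) = 2759.3 nmi
Excess = (2759.3 − 2595.2) / 2595.2 = 164.1 / 2595.2 = 6.32% ≈ 6.3%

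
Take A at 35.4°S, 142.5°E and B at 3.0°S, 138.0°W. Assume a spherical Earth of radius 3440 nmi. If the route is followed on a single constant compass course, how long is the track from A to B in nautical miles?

Rhumb course C = atan2(Δλ, Δψ) with Δψ = ln[tan(π/4+φ₂/2)/tan(π/4+φ₁/2)] = +0.6090, Δλ = +1.3875 → C = 66.30°
d = R·|Δφ| / |cos C| = 3440·0.56549 / 0.40190 = 4840 nmi

4840 nmi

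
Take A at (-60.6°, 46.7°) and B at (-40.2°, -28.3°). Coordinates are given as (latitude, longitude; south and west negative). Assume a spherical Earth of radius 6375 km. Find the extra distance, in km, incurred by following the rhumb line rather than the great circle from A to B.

256 km

Great circle: cos σ = sin φ₁ sin φ₂ + cos φ₁ cos φ₂ cos Δλ,  σ = 0.8508 rad → d_gc = 5423.9 km
Rhumb line: Δψ = +0.5706, q = Δφ/Δψ = 0.6240, d_rh = R√(Δφ²+q²Δλ²) = 5680.1 km
Excess = 5680.1 − 5423.9 = 256.2 ≈ 256 km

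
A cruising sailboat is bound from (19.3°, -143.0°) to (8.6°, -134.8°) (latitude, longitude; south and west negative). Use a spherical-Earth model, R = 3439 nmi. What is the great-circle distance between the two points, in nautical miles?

cos σ = sin φ₁ sin φ₂ + cos φ₁ cos φ₂ cos Δλ
      = sin(19.30°)sin(8.60°) + cos(19.30°)cos(8.60°)cos(8.20°) = 0.9731
σ = 13.327° → d = Rσ = 3439·0.23259 = 800 nmi

800 nmi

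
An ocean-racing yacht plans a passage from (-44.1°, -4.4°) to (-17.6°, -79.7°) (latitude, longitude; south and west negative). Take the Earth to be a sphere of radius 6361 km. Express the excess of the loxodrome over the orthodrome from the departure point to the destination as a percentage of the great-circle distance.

Great circle: σ = 1.1765 rad → d_gc = Rσ = 7484.0 km
Rhumb: Δφ = +0.4625, Δλ = -1.3142, Δψ = +0.5472, q = Δφ/Δψ = 0.8452 → d_rh = R√(Δφ²+q²Δλ²) = 7654.0 km
Excess = (7654.0 − 7484.0) / 7484.0 = 170.0 / 7484.0 = 2.27% ≈ 2.3%

2.3%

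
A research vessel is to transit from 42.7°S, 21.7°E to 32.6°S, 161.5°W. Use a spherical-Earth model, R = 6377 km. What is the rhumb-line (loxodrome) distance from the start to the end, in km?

Δψ = ln[tan(π/4+φ₂/2)/tan(π/4+φ₁/2)] = +0.2233;  Δφ = +0.1763 rad,  Δλ = +3.0857 rad
q = Δφ/Δψ = 0.7895
d = R·√(Δφ² + q²Δλ²) = 6377·2.44258 = 15576 km

15576 km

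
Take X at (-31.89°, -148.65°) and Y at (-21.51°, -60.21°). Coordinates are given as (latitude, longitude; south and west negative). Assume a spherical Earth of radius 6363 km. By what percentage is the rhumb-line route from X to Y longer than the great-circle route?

2.5%

Great circle: σ = 1.3539 rad → d_gc = Rσ = 8614.8 km
Rhumb: Δφ = +0.1812, Δλ = +1.5436, Δψ = +0.2032, q = Δφ/Δψ = 0.8915 → d_rh = R√(Δφ²+q²Δλ²) = 8831.9 km
Excess = (8831.9 − 8614.8) / 8614.8 = 217.1 / 8614.8 = 2.52% ≈ 2.5%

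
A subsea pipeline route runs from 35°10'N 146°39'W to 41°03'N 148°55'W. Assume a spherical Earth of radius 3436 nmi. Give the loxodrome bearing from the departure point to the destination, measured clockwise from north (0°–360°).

Meridional parts: M(φ₁)=+0.6564, M(φ₂)=+0.7870 → ΔM = +0.1306;  Δλ = -0.0396 rad
tan C = Δλ / ΔM = -0.3028 → C = 343.15°

343.2°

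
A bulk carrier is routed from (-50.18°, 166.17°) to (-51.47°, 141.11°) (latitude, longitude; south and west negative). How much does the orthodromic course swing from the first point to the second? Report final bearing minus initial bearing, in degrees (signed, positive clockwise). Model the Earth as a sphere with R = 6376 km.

At departure: θ₁ = atan2(sin Δλ cos φ₂, cos φ₁ sin φ₂ − sin φ₁ cos φ₂ cos Δλ) = 255.64°
At arrival: θ₂ = atan2(sin Δλ cos φ₁, −cos φ₂ sin φ₁ + sin φ₂ cos φ₁ cos Δλ) = 275.19°
Δθ = θ₂ − θ₁ = +19.6°

+19.6°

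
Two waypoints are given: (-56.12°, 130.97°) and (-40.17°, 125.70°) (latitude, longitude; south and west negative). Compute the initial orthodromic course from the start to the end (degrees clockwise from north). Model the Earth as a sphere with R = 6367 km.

θ = atan2( sin Δλ·cos φ₂ ,  cos φ₁ sin φ₂ − sin φ₁ cos φ₂ cos Δλ )
  = atan2(-0.0702, +0.2721) = 345.54°

345.5°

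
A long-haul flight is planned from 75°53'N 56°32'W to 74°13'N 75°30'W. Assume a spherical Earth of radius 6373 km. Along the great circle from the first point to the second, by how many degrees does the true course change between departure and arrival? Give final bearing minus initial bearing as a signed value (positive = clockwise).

-18.3°

Initial bearing θ₁ = atan2(sin Δλ cos φ₂, cos φ₁ sin φ₂ − sin φ₁ cos φ₂ cos Δλ) = 260.52°
Final bearing θ₂ = (initial bearing from the destination back to the start) + 180° = 242.18°
Δθ = θ₂ − θ₁ = -18.3°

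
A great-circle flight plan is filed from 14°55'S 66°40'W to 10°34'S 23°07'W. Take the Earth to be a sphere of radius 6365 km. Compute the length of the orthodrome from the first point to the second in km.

4736 km

cos σ = sin φ₁ sin φ₂ + cos φ₁ cos φ₂ cos Δλ
      = sin(-14.92°)sin(-10.57°) + cos(-14.92°)cos(-10.57°)cos(43.55°) = 0.7357
σ = 42.636° → d = Rσ = 6365·0.74413 = 4736 km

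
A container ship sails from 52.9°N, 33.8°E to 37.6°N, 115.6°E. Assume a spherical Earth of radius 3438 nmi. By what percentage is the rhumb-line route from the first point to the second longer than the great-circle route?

4.9%

Great circle: σ = 0.9827 rad → d_gc = Rσ = 3378.4 nmi
Rhumb: Δφ = -0.2670, Δλ = +1.4277, Δψ = -0.3828, q = Δφ/Δψ = 0.6976 → d_rh = R√(Δφ²+q²Δλ²) = 3545.1 nmi
Excess = (3545.1 − 3378.4) / 3378.4 = 166.7 / 3378.4 = 4.93% ≈ 4.9%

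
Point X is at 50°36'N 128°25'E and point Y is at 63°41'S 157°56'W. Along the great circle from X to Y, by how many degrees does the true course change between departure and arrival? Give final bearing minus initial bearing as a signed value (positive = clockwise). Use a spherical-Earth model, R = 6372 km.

Initial bearing θ₁ = atan2(sin Δλ cos φ₂, cos φ₁ sin φ₂ − sin φ₁ cos φ₂ cos Δλ) = 147.41°
Final bearing θ₂ = (initial bearing from the destination back to the start) + 180° = 129.54°
Δθ = θ₂ − θ₁ = -17.9°

-17.9°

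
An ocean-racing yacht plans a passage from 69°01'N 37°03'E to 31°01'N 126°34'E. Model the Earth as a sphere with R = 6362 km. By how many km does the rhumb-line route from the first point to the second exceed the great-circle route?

Great circle: cos σ = sin φ₁ sin φ₂ + cos φ₁ cos φ₂ cos Δλ,  σ = 1.0659 rad → d_gc = 6781.3 km
Rhumb line: Δψ = -1.1165, q = Δφ/Δψ = 0.5940, d_rh = R√(Δφ²+q²Δλ²) = 7257.2 km
Excess = 7257.2 − 6781.3 = 475.9 ≈ 476 km

476 km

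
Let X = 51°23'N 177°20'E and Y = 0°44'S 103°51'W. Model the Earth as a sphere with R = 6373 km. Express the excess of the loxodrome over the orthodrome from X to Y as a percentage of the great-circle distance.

2.0%

Great circle: σ = 1.4595 rad → d_gc = Rσ = 9301.6 km
Rhumb: Δφ = -0.9096, Δλ = +1.3756, Δψ = -1.0616, q = Δφ/Δψ = 0.8568 → d_rh = R√(Δφ²+q²Δλ²) = 9488.3 km
Excess = (9488.3 − 9301.6) / 9301.6 = 186.7 / 9301.6 = 2.01% ≈ 2.0%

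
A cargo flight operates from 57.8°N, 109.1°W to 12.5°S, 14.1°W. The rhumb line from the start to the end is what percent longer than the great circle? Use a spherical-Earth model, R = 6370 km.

3.0%

Great circle: σ = 1.8013 rad → d_gc = Rσ = 11474.4 km
Rhumb: Δφ = -1.2270, Δλ = +1.6581, Δψ = -1.4625, q = Δφ/Δψ = 0.8389 → d_rh = R√(Δφ²+q²Δλ²) = 11815.3 km
Excess = (11815.3 − 11474.4) / 11474.4 = 340.9 / 11474.4 = 2.97% ≈ 3.0%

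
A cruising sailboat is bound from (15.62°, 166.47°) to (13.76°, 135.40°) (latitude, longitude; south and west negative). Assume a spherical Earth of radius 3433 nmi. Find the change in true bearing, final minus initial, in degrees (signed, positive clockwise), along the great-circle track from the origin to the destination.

-8.1°

At departure: θ₁ = atan2(sin Δλ cos φ₂, cos φ₁ sin φ₂ − sin φ₁ cos φ₂ cos Δλ) = 270.58°
At arrival: θ₂ = atan2(sin Δλ cos φ₁, −cos φ₂ sin φ₁ + sin φ₂ cos φ₁ cos Δλ) = 262.51°
Δθ = θ₂ − θ₁ = -8.1°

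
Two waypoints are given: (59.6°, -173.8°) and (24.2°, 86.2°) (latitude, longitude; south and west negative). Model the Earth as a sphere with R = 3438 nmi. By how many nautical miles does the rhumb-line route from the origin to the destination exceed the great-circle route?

Great circle: cos σ = sin φ₁ sin φ₂ + cos φ₁ cos φ₂ cos Δλ,  σ = 1.2939 rad → d_gc = 4448.3 nmi
Rhumb line: Δψ = -0.8676, q = Δφ/Δψ = 0.7122, d_rh = R√(Δφ²+q²Δλ²) = 4772.1 nmi
Excess = 4772.1 − 4448.3 = 323.8 ≈ 324 nmi

324 nmi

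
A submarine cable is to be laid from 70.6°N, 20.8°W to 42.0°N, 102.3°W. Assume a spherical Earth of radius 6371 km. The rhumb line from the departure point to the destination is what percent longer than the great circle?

Great circle: σ = 0.8398 rad → d_gc = Rσ = 5350.3 km
Rhumb: Δφ = -0.4992, Δλ = -1.4224, Δψ = -0.9573, q = Δφ/Δψ = 0.5214 → d_rh = R√(Δφ²+q²Δλ²) = 5695.8 km
Excess = (5695.8 − 5350.3) / 5350.3 = 345.5 / 5350.3 = 6.46% ≈ 6.5%

6.5%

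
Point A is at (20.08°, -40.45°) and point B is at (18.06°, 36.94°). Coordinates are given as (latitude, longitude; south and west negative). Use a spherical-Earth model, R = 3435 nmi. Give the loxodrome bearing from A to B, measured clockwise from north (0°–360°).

91.6°

Δψ = ln[tan(π/4+φ₂/2)/tan(π/4+φ₁/2)] = -0.0373
Δλ = +1.3507 rad (taken the short way round)
course = atan2(Δλ, Δψ) = 91.58°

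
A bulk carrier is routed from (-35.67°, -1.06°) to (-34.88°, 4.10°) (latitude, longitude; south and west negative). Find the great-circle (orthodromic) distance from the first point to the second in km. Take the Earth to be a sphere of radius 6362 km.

476 km

cos σ = sin φ₁ sin φ₂ + cos φ₁ cos φ₂ cos Δλ
      = sin(-35.67°)sin(-34.88°) + cos(-35.67°)cos(-34.88°)cos(5.16°) = 0.9972
σ = 4.285° → d = Rσ = 6362·0.07480 = 476 km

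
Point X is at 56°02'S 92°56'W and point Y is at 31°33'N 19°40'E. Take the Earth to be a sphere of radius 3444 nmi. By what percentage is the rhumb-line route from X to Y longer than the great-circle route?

2.3%

Great circle: σ = 2.2356 rad → d_gc = Rσ = 7699.5 nmi
Rhumb: Δφ = +1.5286, Δλ = +1.9652, Δψ = +1.7669, q = Δφ/Δψ = 0.8651 → d_rh = R√(Δφ²+q²Δλ²) = 7874.2 nmi
Excess = (7874.2 − 7699.5) / 7699.5 = 174.7 / 7699.5 = 2.27% ≈ 2.3%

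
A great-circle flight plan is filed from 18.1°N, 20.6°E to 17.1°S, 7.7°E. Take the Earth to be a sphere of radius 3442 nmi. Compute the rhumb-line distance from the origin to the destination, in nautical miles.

Rhumb course C = atan2(Δλ, Δψ) with Δψ = ln[tan(π/4+φ₂/2)/tan(π/4+φ₁/2)] = -0.6243, Δλ = -0.2251 → C = 199.83°
d = R·|Δφ| / |cos C| = 3442·0.61436 / 0.94069 = 2248 nmi

2248 nmi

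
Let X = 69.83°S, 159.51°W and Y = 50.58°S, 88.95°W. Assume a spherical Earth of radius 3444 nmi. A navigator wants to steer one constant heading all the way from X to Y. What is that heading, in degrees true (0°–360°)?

Δψ = ln[tan(π/4+φ₂/2)/tan(π/4+φ₁/2)] = +0.7002
Δλ = +1.2315 rad (taken the short way round)
course = atan2(Δλ, Δψ) = 60.38°

60.4°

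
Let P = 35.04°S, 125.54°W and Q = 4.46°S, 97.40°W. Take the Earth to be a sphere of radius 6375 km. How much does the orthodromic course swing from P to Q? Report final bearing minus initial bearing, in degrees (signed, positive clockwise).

At departure: θ₁ = atan2(sin Δλ cos φ₂, cos φ₁ sin φ₂ − sin φ₁ cos φ₂ cos Δλ) = 46.83°
At arrival: θ₂ = atan2(sin Δλ cos φ₁, −cos φ₂ sin φ₁ + sin φ₂ cos φ₁ cos Δλ) = 36.79°
Δθ = θ₂ − θ₁ = -10.0°

-10.0°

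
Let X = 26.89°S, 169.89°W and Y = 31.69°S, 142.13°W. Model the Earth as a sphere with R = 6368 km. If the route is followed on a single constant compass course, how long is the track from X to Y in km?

2742 km

Rhumb course C = atan2(Δλ, Δψ) with Δψ = ln[tan(π/4+φ₂/2)/tan(π/4+φ₁/2)] = -0.0961, Δλ = +0.4845 → C = 101.22°
d = R·|Δφ| / |cos C| = 6368·0.08378 / 0.19456 = 2742 km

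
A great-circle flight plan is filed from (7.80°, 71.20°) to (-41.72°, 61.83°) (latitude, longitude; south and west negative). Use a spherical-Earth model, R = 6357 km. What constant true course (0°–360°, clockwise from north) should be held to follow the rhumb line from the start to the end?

189.9°

Δψ = ln[tan(π/4+φ₂/2)/tan(π/4+φ₁/2)] = -0.9392
Δλ = -0.1635 rad (taken the short way round)
course = atan2(Δλ, Δψ) = 189.88°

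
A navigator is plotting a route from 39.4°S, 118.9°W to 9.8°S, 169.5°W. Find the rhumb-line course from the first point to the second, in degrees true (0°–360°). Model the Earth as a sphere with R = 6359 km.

303.2°

Δψ = ln[tan(π/4+φ₂/2)/tan(π/4+φ₁/2)] = +0.5774
Δλ = -0.8831 rad (taken the short way round)
course = atan2(Δλ, Δψ) = 303.18°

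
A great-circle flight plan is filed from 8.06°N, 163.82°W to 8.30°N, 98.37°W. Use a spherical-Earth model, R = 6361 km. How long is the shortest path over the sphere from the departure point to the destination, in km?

7183 km

cos σ = sin φ₁ sin φ₂ + cos φ₁ cos φ₂ cos Δλ
      = sin(8.06°)sin(8.30°) + cos(8.06°)cos(8.30°)cos(65.45°) = 0.4273
σ = 64.703° → d = Rσ = 6361·1.12928 = 7183 km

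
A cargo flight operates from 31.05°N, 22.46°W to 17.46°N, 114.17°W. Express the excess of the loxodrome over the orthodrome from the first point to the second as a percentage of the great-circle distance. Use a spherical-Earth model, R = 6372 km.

2.3%

Great circle: σ = 1.4401 rad → d_gc = Rσ = 9176.0 km
Rhumb: Δφ = -0.2372, Δλ = -1.6006, Δψ = -0.2610, q = Δφ/Δψ = 0.9087 → d_rh = R√(Δφ²+q²Δλ²) = 9390.7 km
Excess = (9390.7 − 9176.0) / 9176.0 = 214.7 / 9176.0 = 2.34% ≈ 2.3%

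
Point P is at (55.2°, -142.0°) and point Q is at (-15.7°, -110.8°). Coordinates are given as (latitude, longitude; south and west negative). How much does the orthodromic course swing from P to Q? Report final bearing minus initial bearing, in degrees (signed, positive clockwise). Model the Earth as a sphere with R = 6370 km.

+13.2°

At departure: θ₁ = atan2(sin Δλ cos φ₂, cos φ₁ sin φ₂ − sin φ₁ cos φ₂ cos Δλ) = 149.02°
At arrival: θ₂ = atan2(sin Δλ cos φ₁, −cos φ₂ sin φ₁ + sin φ₂ cos φ₁ cos Δλ) = 162.23°
Δθ = θ₂ − θ₁ = +13.2°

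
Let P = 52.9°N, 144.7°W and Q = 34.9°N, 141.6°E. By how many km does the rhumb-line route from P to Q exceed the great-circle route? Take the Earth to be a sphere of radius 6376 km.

Great circle: cos σ = sin φ₁ sin φ₂ + cos φ₁ cos φ₂ cos Δλ,  σ = 0.9333 rad → d_gc = 5950.7 km
Rhumb line: Δψ = -0.4412, q = Δφ/Δψ = 0.7120, d_rh = R√(Δφ²+q²Δλ²) = 6173.5 km
Excess = 6173.5 − 5950.7 = 222.8 ≈ 223 km

223 km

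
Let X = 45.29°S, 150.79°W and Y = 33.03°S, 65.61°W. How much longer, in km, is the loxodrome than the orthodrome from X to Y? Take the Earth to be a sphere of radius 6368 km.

311 km

Great circle: cos σ = sin φ₁ sin φ₂ + cos φ₁ cos φ₂ cos Δλ,  σ = 1.1186 rad → d_gc = 7123.3 km
Rhumb line: Δψ = +0.2772, q = Δφ/Δψ = 0.7719, d_rh = R√(Δφ²+q²Δλ²) = 7433.9 km
Excess = 7433.9 − 7123.3 = 310.6 ≈ 311 km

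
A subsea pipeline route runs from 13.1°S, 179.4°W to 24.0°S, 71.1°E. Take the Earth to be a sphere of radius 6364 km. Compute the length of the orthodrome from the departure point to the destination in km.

cos σ = sin φ₁ sin φ₂ + cos φ₁ cos φ₂ cos Δλ
      = sin(-13.10°)sin(-24.00°) + cos(-13.10°)cos(-24.00°)cos(-109.50°) = -0.2048
σ = 101.819° → d = Rσ = 6364·1.77708 = 11309 km

11309 km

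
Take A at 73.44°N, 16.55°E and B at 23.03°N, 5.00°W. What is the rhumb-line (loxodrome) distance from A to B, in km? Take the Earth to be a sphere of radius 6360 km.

5766 km

Δψ = ln[tan(π/4+φ₂/2)/tan(π/4+φ₁/2)] = -1.5142;  Δφ = -0.8798 rad,  Δλ = -0.3761 rad
q = Δφ/Δψ = 0.5811
d = R·√(Δφ² + q²Δλ²) = 6360·0.90656 = 5766 km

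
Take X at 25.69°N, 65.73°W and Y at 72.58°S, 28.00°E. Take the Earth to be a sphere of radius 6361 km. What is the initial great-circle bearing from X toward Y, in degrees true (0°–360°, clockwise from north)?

N = sin Δλ·cos φ₂ = +0.2987;  D = cos φ₁ sin φ₂ − sin φ₁ cos φ₂ cos Δλ = -0.8514
initial course = atan2(N, D) = 160.66°

160.7°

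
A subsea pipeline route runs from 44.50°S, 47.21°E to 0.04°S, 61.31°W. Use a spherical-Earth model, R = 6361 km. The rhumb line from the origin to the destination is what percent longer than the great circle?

Great circle: σ = 1.7988 rad → d_gc = Rσ = 11442.4 km
Rhumb: Δφ = +0.7760, Δλ = -1.8940, Δψ = +0.8684, q = Δφ/Δψ = 0.8936 → d_rh = R√(Δφ²+q²Δλ²) = 11843.4 km
Excess = (11843.4 − 11442.4) / 11442.4 = 401.0 / 11442.4 = 3.50% ≈ 3.5%

3.5%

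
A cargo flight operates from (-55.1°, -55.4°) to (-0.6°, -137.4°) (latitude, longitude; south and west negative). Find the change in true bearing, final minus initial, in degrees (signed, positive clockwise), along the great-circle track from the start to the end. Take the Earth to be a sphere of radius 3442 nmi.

+49.1°

At departure: θ₁ = atan2(sin Δλ cos φ₂, cos φ₁ sin φ₂ − sin φ₁ cos φ₂ cos Δλ) = 276.23°
At arrival: θ₂ = atan2(sin Δλ cos φ₁, −cos φ₂ sin φ₁ + sin φ₂ cos φ₁ cos Δλ) = 325.33°
Δθ = θ₂ − θ₁ = +49.1°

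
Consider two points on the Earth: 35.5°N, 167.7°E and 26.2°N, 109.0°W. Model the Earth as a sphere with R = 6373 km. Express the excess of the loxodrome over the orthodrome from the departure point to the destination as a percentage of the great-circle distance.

Great circle: σ = 1.2222 rad → d_gc = Rσ = 7788.9 km
Rhumb: Δφ = -0.1623, Δλ = +1.4539, Δψ = -0.1894, q = Δφ/Δψ = 0.8569 → d_rh = R√(Δφ²+q²Δλ²) = 8006.6 km
Excess = (8006.6 − 7788.9) / 7788.9 = 217.7 / 7788.9 = 2.80% ≈ 2.8%

2.8%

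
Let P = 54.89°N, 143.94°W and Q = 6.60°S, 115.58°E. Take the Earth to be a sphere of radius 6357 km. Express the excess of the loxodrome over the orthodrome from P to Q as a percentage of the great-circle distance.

3.6%

Great circle: σ = 1.7701 rad → d_gc = Rσ = 11252.3 km
Rhumb: Δφ = -1.0732, Δλ = -1.7537, Δψ = -1.2663, q = Δφ/Δψ = 0.8475 → d_rh = R√(Δφ²+q²Δλ²) = 11653.7 km
Excess = (11653.7 − 11252.3) / 11252.3 = 401.4 / 11252.3 = 3.57% ≈ 3.6%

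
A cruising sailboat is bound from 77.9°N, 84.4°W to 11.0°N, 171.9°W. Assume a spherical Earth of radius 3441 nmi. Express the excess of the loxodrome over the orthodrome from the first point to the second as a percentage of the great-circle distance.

Great circle: σ = 1.3740 rad → d_gc = Rσ = 4727.9 nmi
Rhumb: Δφ = -1.1676, Δλ = -1.5272, Δψ = -2.0513, q = Δφ/Δψ = 0.5692 → d_rh = R√(Δφ²+q²Δλ²) = 5009.0 nmi
Excess = (5009.0 − 4727.9) / 4727.9 = 281.1 / 4727.9 = 5.946% ≈ 5.9%

5.9%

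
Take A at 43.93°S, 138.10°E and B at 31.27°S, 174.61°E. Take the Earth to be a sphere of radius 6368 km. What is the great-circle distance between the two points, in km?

Haversine: a = sin²(Δφ/2)+cos φ₁ cos φ₂ sin²(Δλ/2) = 0.07256;  σ = 2·atan2(√a,√(1−a))
σ = 31.253° → d = Rσ = 6368·0.54547 = 3474 km

3474 km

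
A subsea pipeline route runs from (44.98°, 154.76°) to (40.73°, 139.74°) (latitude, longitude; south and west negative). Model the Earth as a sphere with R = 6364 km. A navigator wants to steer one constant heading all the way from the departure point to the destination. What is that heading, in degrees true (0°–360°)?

Δψ = ln[tan(π/4+φ₂/2)/tan(π/4+φ₁/2)] = -0.1012
Δλ = -0.2621 rad (taken the short way round)
course = atan2(Δλ, Δψ) = 248.88°

248.9°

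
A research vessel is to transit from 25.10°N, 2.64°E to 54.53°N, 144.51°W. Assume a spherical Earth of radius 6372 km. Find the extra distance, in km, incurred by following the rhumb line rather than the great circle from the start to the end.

2040 km

Great circle: cos σ = sin φ₁ sin φ₂ + cos φ₁ cos φ₂ cos Δλ,  σ = 1.6669 rad → d_gc = 10621.62 km
Rhumb line: Δψ = +0.6872, q = Δφ/Δψ = 0.7474, d_rh = R√(Δφ²+q²Δλ²) = 12662.08 km
Excess = 12662.08 − 10621.62 = 2040.46 ≈ 2040 km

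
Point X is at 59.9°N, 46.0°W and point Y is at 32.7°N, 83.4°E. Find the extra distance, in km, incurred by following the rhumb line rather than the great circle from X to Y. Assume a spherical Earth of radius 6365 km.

1369 km

Great circle: cos σ = sin φ₁ sin φ₂ + cos φ₁ cos φ₂ cos Δλ,  σ = 1.3699 rad → d_gc = 8719.6 km
Rhumb line: Δψ = -0.7090, q = Δφ/Δψ = 0.6696, d_rh = R√(Δφ²+q²Δλ²) = 10088.7 km
Excess = 10088.7 − 8719.6 = 1369.1 ≈ 1369 km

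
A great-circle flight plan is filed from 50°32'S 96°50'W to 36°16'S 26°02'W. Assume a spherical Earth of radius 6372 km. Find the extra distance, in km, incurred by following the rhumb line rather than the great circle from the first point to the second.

191 km

Great circle: cos σ = sin φ₁ sin φ₂ + cos φ₁ cos φ₂ cos Δλ,  σ = 0.8954 rad → d_gc = 5705.5 km
Rhumb line: Δψ = +0.3452, q = Δφ/Δψ = 0.7213, d_rh = R√(Δφ²+q²Δλ²) = 5896.9 km
Excess = 5896.9 − 5705.5 = 191.4 ≈ 191 km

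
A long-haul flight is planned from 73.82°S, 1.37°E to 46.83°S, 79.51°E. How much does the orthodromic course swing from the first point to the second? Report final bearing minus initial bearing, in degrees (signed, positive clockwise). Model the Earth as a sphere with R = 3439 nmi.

-71.9°

At departure: θ₁ = atan2(sin Δλ cos φ₂, cos φ₁ sin φ₂ − sin φ₁ cos φ₂ cos Δλ) = 95.82°
At arrival: θ₂ = atan2(sin Δλ cos φ₁, −cos φ₂ sin φ₁ + sin φ₂ cos φ₁ cos Δλ) = 23.90°
Δθ = θ₂ − θ₁ = -71.9°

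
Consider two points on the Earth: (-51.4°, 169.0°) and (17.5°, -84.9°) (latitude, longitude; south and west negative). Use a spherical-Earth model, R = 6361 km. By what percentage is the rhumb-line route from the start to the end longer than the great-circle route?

2.5%

Great circle: σ = 1.9823 rad → d_gc = Rσ = 12609.6 km
Rhumb: Δφ = +1.2025, Δλ = +1.8518, Δψ = +1.3596, q = Δφ/Δψ = 0.8845 → d_rh = R√(Δφ²+q²Δλ²) = 12925.3 km
Excess = (12925.3 − 12609.6) / 12609.6 = 315.7 / 12609.6 = 2.50% ≈ 2.5%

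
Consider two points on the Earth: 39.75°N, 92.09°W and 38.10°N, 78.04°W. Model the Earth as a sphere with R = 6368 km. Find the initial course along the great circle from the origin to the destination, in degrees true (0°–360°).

94.1°

θ = atan2( sin Δλ·cos φ₂ ,  cos φ₁ sin φ₂ − sin φ₁ cos φ₂ cos Δλ )
  = atan2(+0.1910, -0.0137) = 94.11°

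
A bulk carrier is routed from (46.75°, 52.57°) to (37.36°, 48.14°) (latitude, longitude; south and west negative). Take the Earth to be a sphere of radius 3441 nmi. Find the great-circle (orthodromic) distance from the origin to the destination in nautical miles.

597 nmi

Haversine: a = sin²(Δφ/2)+cos φ₁ cos φ₂ sin²(Δλ/2) = 0.00751;  σ = 2·atan2(√a,√(1−a))
σ = 9.945° → d = Rσ = 3441·0.17358 = 597 nmi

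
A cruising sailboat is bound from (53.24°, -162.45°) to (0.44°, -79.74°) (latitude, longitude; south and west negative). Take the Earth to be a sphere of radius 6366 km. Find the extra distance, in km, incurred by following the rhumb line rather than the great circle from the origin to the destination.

Great circle: cos σ = sin φ₁ sin φ₂ + cos φ₁ cos φ₂ cos Δλ,  σ = 1.4886 rad → d_gc = 9476.51 km
Rhumb line: Δψ = -1.0941, q = Δφ/Δψ = 0.8422, d_rh = R√(Δφ²+q²Δλ²) = 9712.04 km
Excess = 9712.04 − 9476.51 = 235.53 ≈ 236 km

236 km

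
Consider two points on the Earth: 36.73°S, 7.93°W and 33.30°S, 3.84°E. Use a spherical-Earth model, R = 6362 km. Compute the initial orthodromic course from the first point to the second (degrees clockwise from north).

N = sin Δλ·cos φ₂ = +0.1705;  D = cos φ₁ sin φ₂ − sin φ₁ cos φ₂ cos Δλ = +0.0493
initial course = atan2(N, D) = 73.87°

73.9°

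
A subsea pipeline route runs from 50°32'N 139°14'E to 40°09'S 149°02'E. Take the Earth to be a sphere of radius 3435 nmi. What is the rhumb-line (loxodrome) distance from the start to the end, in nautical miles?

Δψ = ln[tan(π/4+φ₂/2)/tan(π/4+φ₁/2)] = -1.7916;  Δφ = -1.5827 rad,  Δλ = +0.1710 rad
q = Δφ/Δψ = 0.8834
d = R·√(Δφ² + q²Δλ²) = 3435·1.58992 = 5461 nmi

5461 nmi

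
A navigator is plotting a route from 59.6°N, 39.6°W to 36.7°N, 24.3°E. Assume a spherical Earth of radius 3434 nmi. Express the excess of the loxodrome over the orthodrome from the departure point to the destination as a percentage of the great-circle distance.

Great circle: σ = 0.8038 rad → d_gc = Rσ = 2760.4 nmi
Rhumb: Δφ = -0.3997, Δλ = +1.1153, Δψ = -0.6136, q = Δφ/Δψ = 0.6513 → d_rh = R√(Δφ²+q²Δλ²) = 2847.1 nmi
Excess = (2847.1 − 2760.4) / 2760.4 = 86.7 / 2760.4 = 3.14% ≈ 3.1%

3.1%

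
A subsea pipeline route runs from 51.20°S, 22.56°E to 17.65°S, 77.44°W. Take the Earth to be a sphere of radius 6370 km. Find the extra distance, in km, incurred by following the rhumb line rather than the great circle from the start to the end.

501 km

Great circle: cos σ = sin φ₁ sin φ₂ + cos φ₁ cos φ₂ cos Δλ,  σ = 1.4378 rad → d_gc = 9158.75 km
Rhumb line: Δψ = +0.7306, q = Δφ/Δψ = 0.8014, d_rh = R√(Δφ²+q²Δλ²) = 9659.34 km
Excess = 9659.34 − 9158.75 = 500.59 ≈ 501 km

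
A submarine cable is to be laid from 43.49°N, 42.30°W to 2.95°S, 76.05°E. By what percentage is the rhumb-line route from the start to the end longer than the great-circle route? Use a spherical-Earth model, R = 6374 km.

Great circle: σ = 1.9600 rad → d_gc = Rσ = 12493.2 km
Rhumb: Δφ = -0.8105, Δλ = +2.0656, Δψ = -0.8961, q = Δφ/Δψ = 0.9045 → d_rh = R√(Δφ²+q²Δλ²) = 12981.3 km
Excess = (12981.3 − 12493.2) / 12493.2 = 488.1 / 12493.2 = 3.91% ≈ 3.9%

3.9%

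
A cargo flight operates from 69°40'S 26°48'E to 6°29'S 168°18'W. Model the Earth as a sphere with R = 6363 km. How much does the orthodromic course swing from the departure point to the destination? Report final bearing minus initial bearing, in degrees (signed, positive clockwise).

-159.3°

Initial bearing θ₁ = atan2(sin Δλ cos φ₂, cos φ₁ sin φ₂ − sin φ₁ cos φ₂ cos Δλ) = 164.59°
Final bearing θ₂ = (initial bearing from the destination back to the start) + 180° = 5.33°
Δθ = θ₂ − θ₁ = -159.3°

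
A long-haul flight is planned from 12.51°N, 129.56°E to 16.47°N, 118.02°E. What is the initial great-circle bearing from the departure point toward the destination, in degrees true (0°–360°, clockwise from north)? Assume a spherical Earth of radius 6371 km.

N = sin Δλ·cos φ₂ = -0.1918;  D = cos φ₁ sin φ₂ − sin φ₁ cos φ₂ cos Δλ = +0.0733
initial course = atan2(N, D) = 290.90°

290.9°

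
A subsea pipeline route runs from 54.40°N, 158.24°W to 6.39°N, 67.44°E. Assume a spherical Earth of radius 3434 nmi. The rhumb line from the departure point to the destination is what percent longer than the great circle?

10.7%

Great circle: σ = 1.8899 rad → d_gc = Rσ = 6489.8 nmi
Rhumb: Δφ = -0.8379, Δλ = -2.3443, Δψ = -1.0244, q = Δφ/Δψ = 0.8180 → d_rh = R√(Δφ²+q²Δλ²) = 7186.5 nmi
Excess = (7186.5 − 6489.8) / 6489.8 = 696.7 / 6489.8 = 10.74% ≈ 10.7%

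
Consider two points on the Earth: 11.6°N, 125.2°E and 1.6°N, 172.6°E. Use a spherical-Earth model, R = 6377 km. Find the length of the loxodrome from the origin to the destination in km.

5351 km

Δψ = ln[tan(π/4+φ₂/2)/tan(π/4+φ₁/2)] = -0.1759;  Δφ = -0.1745 rad,  Δλ = +0.8273 rad
q = Δφ/Δψ = 0.9921
d = R·√(Δφ² + q²Δλ²) = 6377·0.83908 = 5351 km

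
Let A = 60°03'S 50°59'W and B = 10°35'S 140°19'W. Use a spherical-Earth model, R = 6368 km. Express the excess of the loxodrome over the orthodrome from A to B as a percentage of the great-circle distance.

Great circle: σ = 1.4052 rad → d_gc = Rσ = 8948.3 km
Rhumb: Δφ = +0.8634, Δλ = -1.5592, Δψ = +1.1329, q = Δφ/Δψ = 0.7621 → d_rh = R√(Δφ²+q²Δλ²) = 9352.8 km
Excess = (9352.8 − 8948.3) / 8948.3 = 404.5 / 8948.3 = 4.52% ≈ 4.5%

4.5%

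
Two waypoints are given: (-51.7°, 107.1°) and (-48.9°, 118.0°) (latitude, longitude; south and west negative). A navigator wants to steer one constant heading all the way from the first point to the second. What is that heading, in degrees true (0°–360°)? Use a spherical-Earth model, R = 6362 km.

68.1°

Δψ = ln[tan(π/4+φ₂/2)/tan(π/4+φ₁/2)] = +0.0765
Δλ = +0.1902 rad (taken the short way round)
course = atan2(Δλ, Δψ) = 68.08°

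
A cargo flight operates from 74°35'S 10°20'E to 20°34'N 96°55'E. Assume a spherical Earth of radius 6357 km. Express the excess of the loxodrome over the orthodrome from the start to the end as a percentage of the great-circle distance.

Great circle: σ = 1.9006 rad → d_gc = Rσ = 12081.9 km
Rhumb: Δφ = +1.6607, Δλ = +1.5112, Δψ = +2.3668, q = Δφ/Δψ = 0.7017 → d_rh = R√(Δφ²+q²Δλ²) = 12525.3 km
Excess = (12525.3 − 12081.9) / 12081.9 = 443.4 / 12081.9 = 3.67% ≈ 3.7%

3.7%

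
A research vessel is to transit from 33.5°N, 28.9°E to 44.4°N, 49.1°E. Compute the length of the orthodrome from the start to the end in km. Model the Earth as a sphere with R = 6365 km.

2115 km

Haversine: a = sin²(Δφ/2)+cos φ₁ cos φ₂ sin²(Δλ/2) = 0.02734;  σ = 2·atan2(√a,√(1−a))
σ = 19.036° → d = Rσ = 6365·0.33224 = 2115 km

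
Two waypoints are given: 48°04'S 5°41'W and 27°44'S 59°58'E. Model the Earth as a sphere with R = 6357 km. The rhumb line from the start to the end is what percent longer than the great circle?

Great circle: σ = 0.9397 rad → d_gc = Rσ = 5973.4 km
Rhumb: Δφ = +0.3549, Δλ = +1.1458, Δψ = +0.4551, q = Δφ/Δψ = 0.7798 → d_rh = R√(Δφ²+q²Δλ²) = 6111.8 km
Excess = (6111.8 − 5973.4) / 5973.4 = 138.4 / 5973.4 = 2.32% ≈ 2.3%

2.3%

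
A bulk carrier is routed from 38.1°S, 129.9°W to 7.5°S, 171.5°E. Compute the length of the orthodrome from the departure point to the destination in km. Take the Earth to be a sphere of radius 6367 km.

Haversine: a = sin²(Δφ/2)+cos φ₁ cos φ₂ sin²(Δλ/2) = 0.25648;  σ = 2·atan2(√a,√(1−a))
σ = 60.854° → d = Rσ = 6367·1.06211 = 6762 km

6762 km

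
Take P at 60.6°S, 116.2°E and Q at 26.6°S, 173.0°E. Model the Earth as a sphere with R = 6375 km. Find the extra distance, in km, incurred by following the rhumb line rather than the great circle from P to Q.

Great circle: cos σ = sin φ₁ sin φ₂ + cos φ₁ cos φ₂ cos Δλ,  σ = 0.8887 rad → d_gc = 5665.3 km
Rhumb line: Δψ = +0.8562, q = Δφ/Δψ = 0.6931, d_rh = R√(Δφ²+q²Δλ²) = 5787.6 km
Excess = 5787.6 − 5665.3 = 122.3 ≈ 122 km

122 km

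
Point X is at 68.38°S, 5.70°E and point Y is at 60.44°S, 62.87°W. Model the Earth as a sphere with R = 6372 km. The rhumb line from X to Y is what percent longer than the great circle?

5.2%

Great circle: σ = 0.5052 rad → d_gc = Rσ = 3219.4 km
Rhumb: Δφ = +0.1386, Δλ = -1.1968, Δψ = +0.3234, q = Δφ/Δψ = 0.4285 → d_rh = R√(Δφ²+q²Δλ²) = 3385.2 km
Excess = (3385.2 − 3219.4) / 3219.4 = 165.8 / 3219.4 = 5.15003% ≈ 5.2%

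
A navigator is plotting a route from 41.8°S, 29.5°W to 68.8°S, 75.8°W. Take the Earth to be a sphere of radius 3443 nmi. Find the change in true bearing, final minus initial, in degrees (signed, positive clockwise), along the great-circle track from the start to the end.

At departure: θ₁ = atan2(sin Δλ cos φ₂, cos φ₁ sin φ₂ − sin φ₁ cos φ₂ cos Δλ) = 206.32°
At arrival: θ₂ = atan2(sin Δλ cos φ₁, −cos φ₂ sin φ₁ + sin φ₂ cos φ₁ cos Δλ) = 246.07°
Δθ = θ₂ − θ₁ = +39.8°

+39.8°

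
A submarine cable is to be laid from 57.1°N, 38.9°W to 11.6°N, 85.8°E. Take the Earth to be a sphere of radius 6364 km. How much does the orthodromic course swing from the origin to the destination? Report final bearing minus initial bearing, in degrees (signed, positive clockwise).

+98.9°

At departure: θ₁ = atan2(sin Δλ cos φ₂, cos φ₁ sin φ₂ − sin φ₁ cos φ₂ cos Δλ) = 54.36°
At arrival: θ₂ = atan2(sin Δλ cos φ₁, −cos φ₂ sin φ₁ + sin φ₂ cos φ₁ cos Δλ) = 153.22°
Δθ = θ₂ − θ₁ = +98.9°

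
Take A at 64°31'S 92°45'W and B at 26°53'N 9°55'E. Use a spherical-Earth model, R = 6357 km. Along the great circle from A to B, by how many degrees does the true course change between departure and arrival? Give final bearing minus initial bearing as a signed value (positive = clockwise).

-60.0°

Initial bearing θ₁ = atan2(sin Δλ cos φ₂, cos φ₁ sin φ₂ − sin φ₁ cos φ₂ cos Δλ) = 88.82°
Final bearing θ₂ = (initial bearing from the destination back to the start) + 180° = 28.83°
Δθ = θ₂ − θ₁ = -60.0°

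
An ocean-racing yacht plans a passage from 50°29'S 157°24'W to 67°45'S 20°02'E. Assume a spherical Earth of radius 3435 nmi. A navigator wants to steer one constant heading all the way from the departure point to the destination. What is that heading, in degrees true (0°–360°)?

101.0°

Meridional parts: M(φ₁)=-1.0239, M(φ₂)=-1.6264 → ΔM = -0.6025;  Δλ = +3.0968 rad
tan C = Δλ / ΔM = -5.1401 → C = 101.01°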